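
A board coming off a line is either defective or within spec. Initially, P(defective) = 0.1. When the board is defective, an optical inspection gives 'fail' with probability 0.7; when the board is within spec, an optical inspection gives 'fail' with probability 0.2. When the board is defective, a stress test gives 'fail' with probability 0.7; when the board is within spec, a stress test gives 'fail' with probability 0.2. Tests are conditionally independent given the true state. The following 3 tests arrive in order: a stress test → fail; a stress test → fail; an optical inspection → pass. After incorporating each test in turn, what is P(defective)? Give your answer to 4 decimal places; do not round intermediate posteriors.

Apply Bayes' rule sequentially, carrying P(defective) forward.
After a stress test='fail': P(defective) = 0.7·0.1000 / (0.7·0.1000 + 0.2·0.9000) ≈ 0.2800
After a stress test='fail': P(defective) = 0.7·0.2800 / (0.7·0.2800 + 0.2·0.7200) ≈ 0.5765
After an optical inspection='pass': P(defective) = 0.3·0.5765 / (0.3·0.5765 + 0.8·0.4235) ≈ 0.3379

0.3379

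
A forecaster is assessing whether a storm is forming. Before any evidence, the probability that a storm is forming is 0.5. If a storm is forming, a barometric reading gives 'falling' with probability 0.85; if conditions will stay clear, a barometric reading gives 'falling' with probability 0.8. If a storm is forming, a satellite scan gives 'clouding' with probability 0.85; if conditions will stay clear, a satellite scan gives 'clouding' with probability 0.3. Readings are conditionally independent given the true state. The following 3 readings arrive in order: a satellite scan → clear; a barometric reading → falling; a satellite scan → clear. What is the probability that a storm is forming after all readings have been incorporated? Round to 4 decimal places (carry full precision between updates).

After a satellite scan='clear': P(storm) = 0.15·0.5000 / (0.15·0.5000 + 0.7·0.5000) ≈ 0.1765
After a barometric reading='falling': P(storm) = 0.85·0.1765 / (0.85·0.1765 + 0.8·0.8235) ≈ 0.1855
After a satellite scan='clear': P(storm) = 0.15·0.1855 / (0.15·0.1855 + 0.7·0.8145) ≈ 0.0465

0.0465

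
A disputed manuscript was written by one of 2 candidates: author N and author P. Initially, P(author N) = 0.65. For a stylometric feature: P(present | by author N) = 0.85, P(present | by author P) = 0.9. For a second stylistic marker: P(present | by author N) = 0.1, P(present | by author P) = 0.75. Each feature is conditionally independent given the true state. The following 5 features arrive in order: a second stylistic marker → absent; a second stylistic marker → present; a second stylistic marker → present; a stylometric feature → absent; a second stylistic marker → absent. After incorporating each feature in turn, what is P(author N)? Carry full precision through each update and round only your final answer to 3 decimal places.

After a second stylistic marker='absent': P(author N) = 0.9·0.6500 / (0.9·0.6500 + 0.25·0.3500) ≈ 0.8699
After a second stylistic marker='present': P(author N) = 0.1·0.8699 / (0.1·0.8699 + 0.75·0.1301) ≈ 0.4713
After a second stylistic marker='present': P(author N) = 0.1·0.4713 / (0.1·0.4713 + 0.75·0.5287) ≈ 0.1062
After a stylometric feature='absent': P(author N) = 0.15·0.1062 / (0.15·0.1062 + 0.1·0.8938) ≈ 0.1513
After a second stylistic marker='absent': P(author N) = 0.9·0.1513 / (0.9·0.1513 + 0.25·0.8487) ≈ 0.3909

0.391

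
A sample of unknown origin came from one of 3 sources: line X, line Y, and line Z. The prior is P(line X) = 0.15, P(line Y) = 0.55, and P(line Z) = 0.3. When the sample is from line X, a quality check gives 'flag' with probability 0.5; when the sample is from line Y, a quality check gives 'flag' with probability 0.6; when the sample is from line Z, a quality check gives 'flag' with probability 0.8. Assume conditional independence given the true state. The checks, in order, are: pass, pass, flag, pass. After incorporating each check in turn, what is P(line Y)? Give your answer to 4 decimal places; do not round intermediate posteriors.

After 'pass': normaliser = 0.5·0.1500 + 0.4·0.5500 + 0.2·0.3000; P(line X) ≈ 0.2113, P(line Y) ≈ 0.6197, P(line Z) ≈ 0.1690
After 'pass': normaliser = 0.5·0.2113 + 0.4·0.6197 + 0.2·0.1690; P(line X) ≈ 0.2727, P(line Y) ≈ 0.6400, P(line Z) ≈ 0.0873
After 'flag': normaliser = 0.5·0.2727 + 0.6·0.6400 + 0.8·0.0873; P(line X) ≈ 0.2311, P(line Y) ≈ 0.6506, P(line Z) ≈ 0.1183
After 'pass': normaliser = 0.5·0.2311 + 0.4·0.6506 + 0.2·0.1183; P(line X) ≈ 0.2892, P(line Y) ≈ 0.6516, P(line Z) ≈ 0.0592

0.6516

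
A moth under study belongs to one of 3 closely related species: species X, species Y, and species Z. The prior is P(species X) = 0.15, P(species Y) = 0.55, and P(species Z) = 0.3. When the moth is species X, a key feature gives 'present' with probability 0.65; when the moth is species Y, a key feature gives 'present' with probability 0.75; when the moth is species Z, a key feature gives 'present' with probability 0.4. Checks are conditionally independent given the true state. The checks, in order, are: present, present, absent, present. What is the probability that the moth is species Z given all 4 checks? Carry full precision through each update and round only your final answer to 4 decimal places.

After 'present': normaliser = 0.65·0.1500 + 0.75·0.5500 + 0.4·0.3000; P(species X) ≈ 0.1548, P(species Y) ≈ 0.6548, P(species Z) ≈ 0.1905
After 'present': normaliser = 0.65·0.1548 + 0.75·0.6548 + 0.4·0.1905; P(species X) ≈ 0.1506, P(species Y) ≈ 0.7353, P(species Z) ≈ 0.1141
After 'absent': normaliser = 0.35·0.1506 + 0.25·0.7353 + 0.6·0.1141; P(species X) ≈ 0.1729, P(species Y) ≈ 0.6027, P(species Z) ≈ 0.2244
After 'present': normaliser = 0.65·0.1729 + 0.75·0.6027 + 0.4·0.2244; P(species X) ≈ 0.1718, P(species Y) ≈ 0.6910, P(species Z) ≈ 0.1372

0.1372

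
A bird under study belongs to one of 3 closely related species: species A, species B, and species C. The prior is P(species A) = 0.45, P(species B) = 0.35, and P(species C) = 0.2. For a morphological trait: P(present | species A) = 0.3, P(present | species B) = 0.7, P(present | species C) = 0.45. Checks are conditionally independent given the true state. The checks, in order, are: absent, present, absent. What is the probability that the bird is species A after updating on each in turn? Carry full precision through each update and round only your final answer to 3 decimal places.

After 'absent': normaliser = 0.7·0.4500 + 0.3·0.3500 + 0.55·0.2000; P(species A) ≈ 0.5943, P(species B) ≈ 0.1981, P(species C) ≈ 0.2075
After 'present': normaliser = 0.3·0.5943 + 0.7·0.1981 + 0.45·0.2075; P(species A) ≈ 0.4345, P(species B) ≈ 0.3379, P(species C) ≈ 0.2276
After 'absent': normaliser = 0.7·0.4345 + 0.3·0.3379 + 0.55·0.2276; P(species A) ≈ 0.5731, P(species B) ≈ 0.1910, P(species C) ≈ 0.2359

0.573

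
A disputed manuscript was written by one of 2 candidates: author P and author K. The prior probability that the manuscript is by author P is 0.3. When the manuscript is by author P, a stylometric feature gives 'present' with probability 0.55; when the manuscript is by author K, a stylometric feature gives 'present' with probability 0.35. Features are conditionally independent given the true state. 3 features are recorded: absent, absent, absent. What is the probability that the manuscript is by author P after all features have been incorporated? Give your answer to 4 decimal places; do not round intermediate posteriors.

0.1245

After 'absent': P(author P) = 0.45·0.3000 / (0.45·0.3000 + 0.65·0.7000) ≈ 0.2288
After 'absent': P(author P) = 0.45·0.2288 / (0.45·0.2288 + 0.65·0.7712) ≈ 0.1704
After 'absent': P(author P) = 0.45·0.1704 / (0.45·0.1704 + 0.65·0.8296) ≈ 0.1245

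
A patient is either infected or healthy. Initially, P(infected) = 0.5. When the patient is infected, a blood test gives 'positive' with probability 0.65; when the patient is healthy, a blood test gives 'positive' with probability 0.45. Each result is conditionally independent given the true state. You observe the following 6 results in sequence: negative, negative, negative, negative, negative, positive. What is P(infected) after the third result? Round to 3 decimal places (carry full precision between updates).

After 'negative': P(infected) = 0.35·0.5000 / (0.35·0.5000 + 0.55·0.5000) ≈ 0.3889
After 'negative': P(infected) = 0.35·0.3889 / (0.35·0.3889 + 0.55·0.6111) ≈ 0.2882
After 'negative': P(infected) = 0.35·0.2882 / (0.35·0.2882 + 0.55·0.7118) ≈ 0.2049

0.205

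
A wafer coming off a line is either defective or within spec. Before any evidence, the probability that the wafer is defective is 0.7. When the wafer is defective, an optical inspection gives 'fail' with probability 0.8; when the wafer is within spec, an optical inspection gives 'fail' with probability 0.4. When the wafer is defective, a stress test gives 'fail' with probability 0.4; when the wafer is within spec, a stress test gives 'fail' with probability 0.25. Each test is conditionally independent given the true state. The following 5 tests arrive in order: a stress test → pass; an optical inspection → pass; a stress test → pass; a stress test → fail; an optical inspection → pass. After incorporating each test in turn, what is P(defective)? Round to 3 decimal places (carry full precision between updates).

Apply Bayes' rule sequentially, carrying P(defective) forward.
After a stress test='pass': P(defective) = 0.6·0.7000 / (0.6·0.7000 + 0.75·0.3000) ≈ 0.6512
After an optical inspection='pass': P(defective) = 0.2·0.6512 / (0.2·0.6512 + 0.6·0.3488) ≈ 0.3836
After a stress test='pass': P(defective) = 0.6·0.3836 / (0.6·0.3836 + 0.75·0.6164) ≈ 0.3323
After a stress test='fail': P(defective) = 0.4·0.3323 / (0.4·0.3323 + 0.25·0.6677) ≈ 0.4433
After an optical inspection='pass': P(defective) = 0.2·0.4433 / (0.2·0.4433 + 0.6·0.5567) ≈ 0.2098

0.210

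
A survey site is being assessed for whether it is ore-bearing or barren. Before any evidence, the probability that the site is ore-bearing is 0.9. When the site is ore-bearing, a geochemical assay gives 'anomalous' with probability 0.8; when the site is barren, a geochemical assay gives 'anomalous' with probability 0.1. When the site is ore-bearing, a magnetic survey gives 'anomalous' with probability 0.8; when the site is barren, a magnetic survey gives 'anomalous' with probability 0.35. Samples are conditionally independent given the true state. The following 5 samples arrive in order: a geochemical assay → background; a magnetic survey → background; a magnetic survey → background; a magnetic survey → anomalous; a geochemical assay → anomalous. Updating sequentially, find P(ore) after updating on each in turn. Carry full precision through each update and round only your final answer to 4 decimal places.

After a geochemical assay='background': P(ore) = 0.2·0.9000 / (0.2·0.9000 + 0.9·0.1000) ≈ 0.6667
After a magnetic survey='background': P(ore) = 0.2·0.6667 / (0.2·0.6667 + 0.65·0.3333) ≈ 0.3810
After a magnetic survey='background': P(ore) = 0.2·0.3810 / (0.2·0.3810 + 0.65·0.6190) ≈ 0.1592
After a magnetic survey='anomalous': P(ore) = 0.8·0.1592 / (0.8·0.1592 + 0.35·0.8408) ≈ 0.3021
After a geochemical assay='anomalous': P(ore) = 0.8·0.3021 / (0.8·0.3021 + 0.1·0.6979) ≈ 0.7759

0.7759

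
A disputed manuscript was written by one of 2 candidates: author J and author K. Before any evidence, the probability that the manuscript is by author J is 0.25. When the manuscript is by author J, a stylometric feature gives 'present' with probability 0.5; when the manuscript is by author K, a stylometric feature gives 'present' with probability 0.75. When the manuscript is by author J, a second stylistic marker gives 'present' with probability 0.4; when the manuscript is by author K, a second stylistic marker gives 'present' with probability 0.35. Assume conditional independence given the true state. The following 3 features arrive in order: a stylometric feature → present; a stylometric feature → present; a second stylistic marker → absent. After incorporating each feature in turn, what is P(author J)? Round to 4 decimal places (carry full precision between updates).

0.1203

After a stylometric feature='present': P(author J) = 0.5·0.2500 / (0.5·0.2500 + 0.75·0.7500) ≈ 0.1818
After a stylometric feature='present': P(author J) = 0.5·0.1818 / (0.5·0.1818 + 0.75·0.8182) ≈ 0.1290
After a second stylistic marker='absent': P(author J) = 0.6·0.1290 / (0.6·0.1290 + 0.65·0.8710) ≈ 0.1203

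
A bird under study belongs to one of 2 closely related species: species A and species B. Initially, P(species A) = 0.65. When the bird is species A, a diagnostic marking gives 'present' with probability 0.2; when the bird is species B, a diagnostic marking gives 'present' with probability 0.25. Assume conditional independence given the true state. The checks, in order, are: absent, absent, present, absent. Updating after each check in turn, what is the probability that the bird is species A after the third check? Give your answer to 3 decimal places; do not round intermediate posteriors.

0.628

After 'absent': P(species A) = 0.8·0.6500 / (0.8·0.6500 + 0.75·0.3500) ≈ 0.6645
After 'absent': P(species A) = 0.8·0.6645 / (0.8·0.6645 + 0.75·0.3355) ≈ 0.6788
After 'present': P(species A) = 0.2·0.6788 / (0.2·0.6788 + 0.25·0.3212) ≈ 0.6283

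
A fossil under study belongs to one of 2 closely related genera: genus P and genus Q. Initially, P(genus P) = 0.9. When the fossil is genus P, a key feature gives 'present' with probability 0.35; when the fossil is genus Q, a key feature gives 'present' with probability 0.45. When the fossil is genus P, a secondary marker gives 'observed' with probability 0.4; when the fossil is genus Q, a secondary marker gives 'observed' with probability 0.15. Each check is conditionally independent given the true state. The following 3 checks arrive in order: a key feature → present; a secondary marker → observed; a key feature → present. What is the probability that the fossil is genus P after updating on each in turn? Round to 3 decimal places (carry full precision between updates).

After a key feature='present': P(genus P) = 0.35·0.9000 / (0.35·0.9000 + 0.45·0.1000) ≈ 0.8750
After a secondary marker='observed': P(genus P) = 0.4·0.8750 / (0.4·0.8750 + 0.15·0.1250) ≈ 0.9492
After a key feature='present': P(genus P) = 0.35·0.9492 / (0.35·0.9492 + 0.45·0.0508) ≈ 0.9356

0.936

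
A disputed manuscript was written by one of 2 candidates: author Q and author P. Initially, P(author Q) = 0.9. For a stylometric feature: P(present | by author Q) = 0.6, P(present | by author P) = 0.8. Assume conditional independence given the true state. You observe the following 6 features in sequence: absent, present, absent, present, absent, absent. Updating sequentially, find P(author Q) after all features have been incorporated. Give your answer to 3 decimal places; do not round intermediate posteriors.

After 'absent': P(author Q) = 0.4·0.9000 / (0.4·0.9000 + 0.2·0.1000) ≈ 0.9474
After 'present': P(author Q) = 0.6·0.9474 / (0.6·0.9474 + 0.8·0.0526) ≈ 0.9310
After 'absent': P(author Q) = 0.4·0.9310 / (0.4·0.9310 + 0.2·0.0690) ≈ 0.9643
After 'present': P(author Q) = 0.6·0.9643 / (0.6·0.9643 + 0.8·0.0357) ≈ 0.9529
After 'absent': P(author Q) = 0.4·0.9529 / (0.4·0.9529 + 0.2·0.0471) ≈ 0.9759
After 'absent': P(author Q) = 0.4·0.9759 / (0.4·0.9759 + 0.2·0.0241) ≈ 0.9878

0.988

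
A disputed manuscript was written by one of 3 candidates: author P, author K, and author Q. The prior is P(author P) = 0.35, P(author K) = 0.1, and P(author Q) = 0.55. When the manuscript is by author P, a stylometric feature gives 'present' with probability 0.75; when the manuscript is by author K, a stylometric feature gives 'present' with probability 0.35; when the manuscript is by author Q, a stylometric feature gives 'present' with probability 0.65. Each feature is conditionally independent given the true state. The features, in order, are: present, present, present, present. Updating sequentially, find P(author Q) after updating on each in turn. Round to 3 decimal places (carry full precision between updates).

After 'present': normaliser = 0.75·0.3500 + 0.35·0.1000 + 0.65·0.5500; P(author P) ≈ 0.4008, P(author K) ≈ 0.0534, P(author Q) ≈ 0.5458
After 'present': normaliser = 0.75·0.4008 + 0.35·0.0534 + 0.65·0.5458; P(author P) ≈ 0.4459, P(author K) ≈ 0.0277, P(author Q) ≈ 0.5263
After 'present': normaliser = 0.75·0.4459 + 0.35·0.0277 + 0.65·0.5263; P(author P) ≈ 0.4873, P(author K) ≈ 0.0142, P(author Q) ≈ 0.4985
After 'present': normaliser = 0.75·0.4873 + 0.35·0.0142 + 0.65·0.4985; P(author P) ≈ 0.5263, P(author K) ≈ 0.0071, P(author Q) ≈ 0.4666

0.467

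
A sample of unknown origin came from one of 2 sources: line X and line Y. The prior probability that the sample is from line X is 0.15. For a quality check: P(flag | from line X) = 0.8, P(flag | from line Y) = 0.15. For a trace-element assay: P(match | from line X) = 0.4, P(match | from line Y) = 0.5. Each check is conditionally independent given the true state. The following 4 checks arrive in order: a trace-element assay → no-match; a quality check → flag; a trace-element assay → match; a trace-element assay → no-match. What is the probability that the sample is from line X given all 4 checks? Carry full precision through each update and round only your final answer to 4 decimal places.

0.5202

After a trace-element assay='no-match': P(line X) = 0.6·0.1500 / (0.6·0.1500 + 0.5·0.8500) ≈ 0.1748
After a quality check='flag': P(line X) = 0.8·0.1748 / (0.8·0.1748 + 0.15·0.8252) ≈ 0.5304
After a trace-element assay='match': P(line X) = 0.4·0.5304 / (0.4·0.5304 + 0.5·0.4696) ≈ 0.4747
After a trace-element assay='no-match': P(line X) = 0.6·0.4747 / (0.6·0.4747 + 0.5·0.5253) ≈ 0.5202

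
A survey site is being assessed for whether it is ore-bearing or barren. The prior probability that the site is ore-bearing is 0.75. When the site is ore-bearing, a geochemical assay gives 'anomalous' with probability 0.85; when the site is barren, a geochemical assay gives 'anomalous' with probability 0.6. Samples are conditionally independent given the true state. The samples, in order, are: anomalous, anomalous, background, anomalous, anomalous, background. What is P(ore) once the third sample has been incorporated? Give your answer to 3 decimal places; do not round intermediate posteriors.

After 'anomalous': P(ore) = 0.85·0.7500 / (0.85·0.7500 + 0.6·0.2500) ≈ 0.8095
After 'anomalous': P(ore) = 0.85·0.8095 / (0.85·0.8095 + 0.6·0.1905) ≈ 0.8576
After 'background': P(ore) = 0.15·0.8576 / (0.15·0.8576 + 0.4·0.1424) ≈ 0.6930

0.693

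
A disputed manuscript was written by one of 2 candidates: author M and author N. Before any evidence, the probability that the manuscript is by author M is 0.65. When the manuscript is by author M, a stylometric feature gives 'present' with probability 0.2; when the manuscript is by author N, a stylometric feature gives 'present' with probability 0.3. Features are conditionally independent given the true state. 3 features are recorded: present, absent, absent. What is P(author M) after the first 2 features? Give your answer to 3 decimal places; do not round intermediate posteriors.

After 'present': P(author M) = 0.2·0.6500 / (0.2·0.6500 + 0.3·0.3500) ≈ 0.5532
After 'absent': P(author M) = 0.8·0.5532 / (0.8·0.5532 + 0.7·0.4468) ≈ 0.5859

0.586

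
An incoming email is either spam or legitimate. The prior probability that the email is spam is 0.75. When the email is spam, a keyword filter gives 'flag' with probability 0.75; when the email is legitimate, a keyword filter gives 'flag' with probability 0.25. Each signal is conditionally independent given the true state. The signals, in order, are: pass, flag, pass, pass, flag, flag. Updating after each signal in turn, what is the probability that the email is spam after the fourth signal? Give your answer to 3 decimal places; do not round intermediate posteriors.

Each posterior becomes the prior for the next update.
After 'pass': P(spam) = 0.25·0.7500 / (0.25·0.7500 + 0.75·0.2500) ≈ 0.5000
After 'flag': P(spam) = 0.75·0.5000 / (0.75·0.5000 + 0.25·0.5000) ≈ 0.7500
After 'pass': P(spam) = 0.25·0.7500 / (0.25·0.7500 + 0.75·0.2500) ≈ 0.5000
After 'pass': P(spam) = 0.25·0.5000 / (0.25·0.5000 + 0.75·0.5000) ≈ 0.2500

0.250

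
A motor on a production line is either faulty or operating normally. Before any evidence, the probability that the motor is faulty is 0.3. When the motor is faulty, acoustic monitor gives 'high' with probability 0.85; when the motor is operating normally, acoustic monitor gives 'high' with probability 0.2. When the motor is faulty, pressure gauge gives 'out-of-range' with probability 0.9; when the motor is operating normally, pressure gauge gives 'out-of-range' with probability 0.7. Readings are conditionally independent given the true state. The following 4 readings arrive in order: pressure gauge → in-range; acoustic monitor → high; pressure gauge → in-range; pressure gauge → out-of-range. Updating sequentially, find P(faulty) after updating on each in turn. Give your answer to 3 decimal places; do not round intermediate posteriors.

After pressure gauge='in-range': P(faulty) = 0.1·0.3000 / (0.1·0.3000 + 0.3·0.7000) ≈ 0.1250
After acoustic monitor='high': P(faulty) = 0.85·0.1250 / (0.85·0.1250 + 0.2·0.8750) ≈ 0.3778
After pressure gauge='in-range': P(faulty) = 0.1·0.3778 / (0.1·0.3778 + 0.3·0.6222) ≈ 0.1683
After pressure gauge='out-of-range': P(faulty) = 0.9·0.1683 / (0.9·0.1683 + 0.7·0.8317) ≈ 0.2065

0.206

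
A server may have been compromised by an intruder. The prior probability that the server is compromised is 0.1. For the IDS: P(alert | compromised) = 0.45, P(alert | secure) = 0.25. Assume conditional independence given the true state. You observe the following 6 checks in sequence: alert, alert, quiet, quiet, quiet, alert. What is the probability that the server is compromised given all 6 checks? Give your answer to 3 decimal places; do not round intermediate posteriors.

0.204

After 'alert': P(compromised) = 0.45·0.1000 / (0.45·0.1000 + 0.25·0.9000) ≈ 0.1667
After 'alert': P(compromised) = 0.45·0.1667 / (0.45·0.1667 + 0.25·0.8333) ≈ 0.2647
After 'quiet': P(compromised) = 0.55·0.2647 / (0.55·0.2647 + 0.75·0.7353) ≈ 0.2089
After 'quiet': P(compromised) = 0.55·0.2089 / (0.55·0.2089 + 0.75·0.7911) ≈ 0.1622
After 'quiet': P(compromised) = 0.55·0.1622 / (0.55·0.1622 + 0.75·0.8378) ≈ 0.1243
After 'alert': P(compromised) = 0.45·0.1243 / (0.45·0.1243 + 0.25·0.8757) ≈ 0.2035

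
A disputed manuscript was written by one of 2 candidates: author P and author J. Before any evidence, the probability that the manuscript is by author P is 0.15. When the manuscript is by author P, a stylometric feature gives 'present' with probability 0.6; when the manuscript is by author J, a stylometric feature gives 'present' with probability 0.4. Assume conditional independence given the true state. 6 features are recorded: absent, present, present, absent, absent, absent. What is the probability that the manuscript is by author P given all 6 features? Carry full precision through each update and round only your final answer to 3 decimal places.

Apply Bayes' rule sequentially, carrying P(author P) forward.
After 'absent': P(author P) = 0.4·0.1500 / (0.4·0.1500 + 0.6·0.8500) ≈ 0.1053
After 'present': P(author P) = 0.6·0.1053 / (0.6·0.1053 + 0.4·0.8947) ≈ 0.1500
After 'present': P(author P) = 0.6·0.1500 / (0.6·0.1500 + 0.4·0.8500) ≈ 0.2093
After 'absent': P(author P) = 0.4·0.2093 / (0.4·0.2093 + 0.6·0.7907) ≈ 0.1500
After 'absent': P(author P) = 0.4·0.1500 / (0.4·0.1500 + 0.6·0.8500) ≈ 0.1053
After 'absent': P(author P) = 0.4·0.1053 / (0.4·0.1053 + 0.6·0.8947) ≈ 0.0727

0.073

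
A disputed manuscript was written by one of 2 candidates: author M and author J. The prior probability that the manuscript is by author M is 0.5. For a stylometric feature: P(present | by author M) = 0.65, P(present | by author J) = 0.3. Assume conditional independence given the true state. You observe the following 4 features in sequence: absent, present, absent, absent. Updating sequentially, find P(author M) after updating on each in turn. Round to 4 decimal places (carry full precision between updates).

After 'absent': P(author M) = 0.35·0.5000 / (0.35·0.5000 + 0.7·0.5000) ≈ 0.3333
After 'present': P(author M) = 0.65·0.3333 / (0.65·0.3333 + 0.3·0.6667) ≈ 0.5200
After 'absent': P(author M) = 0.35·0.5200 / (0.35·0.5200 + 0.7·0.4800) ≈ 0.3514
After 'absent': P(author M) = 0.35·0.3514 / (0.35·0.3514 + 0.7·0.6486) ≈ 0.2131

0.2131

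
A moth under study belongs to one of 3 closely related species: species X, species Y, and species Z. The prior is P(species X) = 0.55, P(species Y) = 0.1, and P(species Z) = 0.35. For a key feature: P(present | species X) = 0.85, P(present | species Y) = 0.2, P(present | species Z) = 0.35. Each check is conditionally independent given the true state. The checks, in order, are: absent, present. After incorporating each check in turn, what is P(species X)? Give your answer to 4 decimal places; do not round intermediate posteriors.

After 'absent': normaliser = 0.15·0.5500 + 0.8·0.1000 + 0.65·0.3500; P(species X) ≈ 0.2115, P(species Y) ≈ 0.2051, P(species Z) ≈ 0.5833
After 'present': normaliser = 0.85·0.2115 + 0.2·0.2051 + 0.35·0.5833; P(species X) ≈ 0.4231, P(species Y) ≈ 0.0965, P(species Z) ≈ 0.4804

0.4231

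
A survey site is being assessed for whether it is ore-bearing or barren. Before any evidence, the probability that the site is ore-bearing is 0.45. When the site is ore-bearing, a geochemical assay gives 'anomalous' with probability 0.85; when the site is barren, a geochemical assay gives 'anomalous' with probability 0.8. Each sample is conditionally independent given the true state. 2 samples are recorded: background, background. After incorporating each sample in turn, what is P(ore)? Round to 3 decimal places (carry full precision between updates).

0.315

After 'background': P(ore) = 0.15·0.4500 / (0.15·0.4500 + 0.2·0.5500) ≈ 0.3803
After 'background': P(ore) = 0.15·0.3803 / (0.15·0.3803 + 0.2·0.6197) ≈ 0.3152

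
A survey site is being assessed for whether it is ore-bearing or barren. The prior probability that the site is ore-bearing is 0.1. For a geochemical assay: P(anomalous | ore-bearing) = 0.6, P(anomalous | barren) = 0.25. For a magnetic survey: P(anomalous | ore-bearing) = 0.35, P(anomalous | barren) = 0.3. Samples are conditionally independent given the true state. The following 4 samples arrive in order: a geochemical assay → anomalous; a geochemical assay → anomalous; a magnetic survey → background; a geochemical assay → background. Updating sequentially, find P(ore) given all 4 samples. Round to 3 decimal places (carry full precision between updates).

0.241

Apply Bayes' rule sequentially, carrying P(ore) forward.
After a geochemical assay='anomalous': P(ore) = 0.6·0.1000 / (0.6·0.1000 + 0.25·0.9000) ≈ 0.2105
After a geochemical assay='anomalous': P(ore) = 0.6·0.2105 / (0.6·0.2105 + 0.25·0.7895) ≈ 0.3902
After a magnetic survey='background': P(ore) = 0.65·0.3902 / (0.65·0.3902 + 0.7·0.6098) ≈ 0.3728
After a geochemical assay='background': P(ore) = 0.4·0.3728 / (0.4·0.3728 + 0.75·0.6272) ≈ 0.2407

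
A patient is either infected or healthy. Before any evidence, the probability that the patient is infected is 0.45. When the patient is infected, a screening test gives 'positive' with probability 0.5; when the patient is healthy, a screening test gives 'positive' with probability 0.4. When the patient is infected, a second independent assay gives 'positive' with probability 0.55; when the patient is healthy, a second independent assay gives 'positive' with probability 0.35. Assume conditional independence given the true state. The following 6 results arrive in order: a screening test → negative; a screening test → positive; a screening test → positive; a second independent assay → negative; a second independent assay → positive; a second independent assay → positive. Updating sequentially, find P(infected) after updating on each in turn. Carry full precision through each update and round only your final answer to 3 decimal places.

After a screening test='negative': P(infected) = 0.5·0.4500 / (0.5·0.4500 + 0.6·0.5500) ≈ 0.4054
After a screening test='positive': P(infected) = 0.5·0.4054 / (0.5·0.4054 + 0.4·0.5946) ≈ 0.4601
After a screening test='positive': P(infected) = 0.5·0.4601 / (0.5·0.4601 + 0.4·0.5399) ≈ 0.5158
After a second independent assay='negative': P(infected) = 0.45·0.5158 / (0.45·0.5158 + 0.65·0.4842) ≈ 0.4245
After a second independent assay='positive': P(infected) = 0.55·0.4245 / (0.55·0.4245 + 0.35·0.5755) ≈ 0.5368
After a second independent assay='positive': P(infected) = 0.55·0.5368 / (0.55·0.5368 + 0.35·0.4632) ≈ 0.6456

0.646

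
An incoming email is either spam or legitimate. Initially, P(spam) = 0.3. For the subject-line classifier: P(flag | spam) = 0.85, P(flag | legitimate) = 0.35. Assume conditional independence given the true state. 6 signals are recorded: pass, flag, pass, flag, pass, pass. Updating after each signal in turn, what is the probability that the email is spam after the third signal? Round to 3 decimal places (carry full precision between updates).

0.053

After 'pass': P(spam) = 0.15·0.3000 / (0.15·0.3000 + 0.65·0.7000) ≈ 0.0900
After 'flag': P(spam) = 0.85·0.0900 / (0.85·0.0900 + 0.35·0.9100) ≈ 0.1937
After 'pass': P(spam) = 0.15·0.1937 / (0.15·0.1937 + 0.65·0.8063) ≈ 0.0525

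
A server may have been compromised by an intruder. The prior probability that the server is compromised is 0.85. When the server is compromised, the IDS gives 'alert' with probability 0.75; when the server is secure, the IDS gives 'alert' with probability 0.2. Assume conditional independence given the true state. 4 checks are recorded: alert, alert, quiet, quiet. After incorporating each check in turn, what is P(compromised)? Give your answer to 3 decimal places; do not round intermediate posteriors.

0.886

Apply Bayes' rule sequentially, carrying P(compromised) forward.
After 'alert': P(compromised) = 0.75·0.8500 / (0.75·0.8500 + 0.2·0.1500) ≈ 0.9551
After 'alert': P(compromised) = 0.75·0.9551 / (0.75·0.9551 + 0.2·0.0449) ≈ 0.9876
After 'quiet': P(compromised) = 0.25·0.9876 / (0.25·0.9876 + 0.8·0.0124) ≈ 0.9614
After 'quiet': P(compromised) = 0.25·0.9614 / (0.25·0.9614 + 0.8·0.0386) ≈ 0.8861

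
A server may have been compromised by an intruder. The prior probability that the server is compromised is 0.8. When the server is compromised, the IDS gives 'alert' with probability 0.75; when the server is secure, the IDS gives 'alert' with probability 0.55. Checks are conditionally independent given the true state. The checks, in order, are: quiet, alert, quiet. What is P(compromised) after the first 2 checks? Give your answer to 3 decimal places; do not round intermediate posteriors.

After 'quiet': P(compromised) = 0.25·0.8000 / (0.25·0.8000 + 0.45·0.2000) ≈ 0.6897
After 'alert': P(compromised) = 0.75·0.6897 / (0.75·0.6897 + 0.55·0.3103) ≈ 0.7519

0.752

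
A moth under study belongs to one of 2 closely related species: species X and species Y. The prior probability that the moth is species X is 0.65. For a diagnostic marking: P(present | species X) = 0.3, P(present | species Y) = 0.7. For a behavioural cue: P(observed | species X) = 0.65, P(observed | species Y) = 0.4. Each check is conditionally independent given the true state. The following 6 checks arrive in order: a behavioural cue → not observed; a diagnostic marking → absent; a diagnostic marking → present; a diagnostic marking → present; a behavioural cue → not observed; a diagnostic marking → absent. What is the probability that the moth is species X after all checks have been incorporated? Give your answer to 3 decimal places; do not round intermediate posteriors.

0.387

After a behavioural cue='not observed': P(species X) = 0.35·0.6500 / (0.35·0.6500 + 0.6·0.3500) ≈ 0.5200
After a diagnostic marking='absent': P(species X) = 0.7·0.5200 / (0.7·0.5200 + 0.3·0.4800) ≈ 0.7165
After a diagnostic marking='present': P(species X) = 0.3·0.7165 / (0.3·0.7165 + 0.7·0.2835) ≈ 0.5200
After a diagnostic marking='present': P(species X) = 0.3·0.5200 / (0.3·0.5200 + 0.7·0.4800) ≈ 0.3171
After a behavioural cue='not observed': P(species X) = 0.35·0.3171 / (0.35·0.3171 + 0.6·0.6829) ≈ 0.2131
After a diagnostic marking='absent': P(species X) = 0.7·0.2131 / (0.7·0.2131 + 0.3·0.7869) ≈ 0.3872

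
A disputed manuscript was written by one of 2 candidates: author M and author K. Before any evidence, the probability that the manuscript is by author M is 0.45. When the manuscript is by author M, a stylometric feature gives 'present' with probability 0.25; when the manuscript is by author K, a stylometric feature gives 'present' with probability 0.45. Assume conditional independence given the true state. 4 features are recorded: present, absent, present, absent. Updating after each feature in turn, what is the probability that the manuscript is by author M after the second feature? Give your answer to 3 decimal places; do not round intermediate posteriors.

Apply Bayes' rule sequentially, carrying P(author M) forward.
After 'present': P(author M) = 0.25·0.4500 / (0.25·0.4500 + 0.45·0.5500) ≈ 0.3125
After 'absent': P(author M) = 0.75·0.3125 / (0.75·0.3125 + 0.55·0.6875) ≈ 0.3827

0.383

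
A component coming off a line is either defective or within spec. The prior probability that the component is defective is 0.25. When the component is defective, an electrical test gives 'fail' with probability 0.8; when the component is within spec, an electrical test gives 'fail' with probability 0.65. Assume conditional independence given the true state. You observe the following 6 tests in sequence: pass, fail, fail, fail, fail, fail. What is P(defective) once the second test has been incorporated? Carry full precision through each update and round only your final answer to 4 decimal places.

0.1899

Each posterior becomes the prior for the next update.
After 'pass': P(defective) = 0.2·0.2500 / (0.2·0.2500 + 0.35·0.7500) ≈ 0.1600
After 'fail': P(defective) = 0.8·0.1600 / (0.8·0.1600 + 0.65·0.8400) ≈ 0.1899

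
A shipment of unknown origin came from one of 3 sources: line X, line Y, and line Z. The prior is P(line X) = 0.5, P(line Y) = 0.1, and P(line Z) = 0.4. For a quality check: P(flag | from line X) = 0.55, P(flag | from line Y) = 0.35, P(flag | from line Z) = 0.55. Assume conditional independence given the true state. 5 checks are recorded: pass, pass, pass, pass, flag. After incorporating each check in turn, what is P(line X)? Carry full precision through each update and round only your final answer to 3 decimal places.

0.425

Each posterior becomes the prior for the next update.
After 'pass': normaliser = 0.45·0.5000 + 0.65·0.1000 + 0.45·0.4000; P(line X) ≈ 0.4787, P(line Y) ≈ 0.1383, P(line Z) ≈ 0.3830
After 'pass': normaliser = 0.45·0.4787 + 0.65·0.1383 + 0.45·0.3830; P(line X) ≈ 0.4510, P(line Y) ≈ 0.1882, P(line Z) ≈ 0.3608
After 'pass': normaliser = 0.45·0.4510 + 0.65·0.1882 + 0.45·0.3608; P(line X) ≈ 0.4162, P(line Y) ≈ 0.2509, P(line Z) ≈ 0.3330
After 'pass': normaliser = 0.45·0.4162 + 0.65·0.2509 + 0.45·0.3330; P(line X) ≈ 0.3744, P(line Y) ≈ 0.3260, P(line Z) ≈ 0.2996
After 'flag': normaliser = 0.55·0.3744 + 0.35·0.3260 + 0.55·0.2996; P(line X) ≈ 0.4248, P(line Y) ≈ 0.2354, P(line Z) ≈ 0.3398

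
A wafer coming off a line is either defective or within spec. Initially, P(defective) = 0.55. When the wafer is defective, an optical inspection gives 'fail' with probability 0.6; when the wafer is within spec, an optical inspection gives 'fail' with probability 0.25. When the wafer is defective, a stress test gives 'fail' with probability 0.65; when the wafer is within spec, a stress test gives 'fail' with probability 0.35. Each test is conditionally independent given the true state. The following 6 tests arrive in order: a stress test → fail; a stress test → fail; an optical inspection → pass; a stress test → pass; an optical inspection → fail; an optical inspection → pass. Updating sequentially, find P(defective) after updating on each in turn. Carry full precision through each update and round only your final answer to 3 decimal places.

After a stress test='fail': P(defective) = 0.65·0.5500 / (0.65·0.5500 + 0.35·0.4500) ≈ 0.6942
After a stress test='fail': P(defective) = 0.65·0.6942 / (0.65·0.6942 + 0.35·0.3058) ≈ 0.8083
After an optical inspection='pass': P(defective) = 0.4·0.8083 / (0.4·0.8083 + 0.75·0.1917) ≈ 0.6921
After a stress test='pass': P(defective) = 0.35·0.6921 / (0.35·0.6921 + 0.65·0.3079) ≈ 0.5476
After an optical inspection='fail': P(defective) = 0.6·0.5476 / (0.6·0.5476 + 0.25·0.4524) ≈ 0.7439
After an optical inspection='pass': P(defective) = 0.4·0.7439 / (0.4·0.7439 + 0.75·0.2561) ≈ 0.6078

0.608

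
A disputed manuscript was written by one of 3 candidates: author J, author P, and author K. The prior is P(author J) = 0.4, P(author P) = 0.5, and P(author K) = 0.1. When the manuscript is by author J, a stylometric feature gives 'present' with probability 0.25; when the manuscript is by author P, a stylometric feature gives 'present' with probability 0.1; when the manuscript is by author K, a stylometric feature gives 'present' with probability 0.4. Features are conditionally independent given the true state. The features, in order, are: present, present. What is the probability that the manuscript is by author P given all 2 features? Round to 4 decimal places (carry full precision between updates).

After 'present': normaliser = 0.25·0.4000 + 0.1·0.5000 + 0.4·0.1000; P(author J) ≈ 0.5263, P(author P) ≈ 0.2632, P(author K) ≈ 0.2105
After 'present': normaliser = 0.25·0.5263 + 0.1·0.2632 + 0.4·0.2105; P(author J) ≈ 0.5435, P(author P) ≈ 0.1087, P(author K) ≈ 0.3478

0.1087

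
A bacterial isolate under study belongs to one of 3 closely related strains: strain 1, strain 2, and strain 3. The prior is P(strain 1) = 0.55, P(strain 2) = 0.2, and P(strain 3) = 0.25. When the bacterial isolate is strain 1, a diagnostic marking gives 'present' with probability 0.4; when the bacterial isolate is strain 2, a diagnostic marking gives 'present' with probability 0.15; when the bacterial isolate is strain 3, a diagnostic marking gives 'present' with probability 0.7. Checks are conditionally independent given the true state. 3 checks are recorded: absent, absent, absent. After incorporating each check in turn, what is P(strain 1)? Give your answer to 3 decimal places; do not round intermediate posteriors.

0.478

After 'absent': normaliser = 0.6·0.5500 + 0.85·0.2000 + 0.3·0.2500; P(strain 1) ≈ 0.5739, P(strain 2) ≈ 0.2957, P(strain 3) ≈ 0.1304
After 'absent': normaliser = 0.6·0.5739 + 0.85·0.2957 + 0.3·0.1304; P(strain 1) ≈ 0.5425, P(strain 2) ≈ 0.3959, P(strain 3) ≈ 0.0616
After 'absent': normaliser = 0.6·0.5425 + 0.85·0.3959 + 0.3·0.0616; P(strain 1) ≈ 0.4783, P(strain 2) ≈ 0.4945, P(strain 3) ≈ 0.0272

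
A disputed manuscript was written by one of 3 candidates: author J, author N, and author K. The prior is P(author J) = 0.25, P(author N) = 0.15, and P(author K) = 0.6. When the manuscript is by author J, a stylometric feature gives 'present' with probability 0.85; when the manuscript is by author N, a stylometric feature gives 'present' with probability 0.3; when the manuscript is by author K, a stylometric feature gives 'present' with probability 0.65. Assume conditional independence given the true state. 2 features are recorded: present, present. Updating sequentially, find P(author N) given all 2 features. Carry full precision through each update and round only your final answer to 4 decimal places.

After 'present': normaliser = 0.85·0.2500 + 0.3·0.1500 + 0.65·0.6000; P(author J) ≈ 0.3282, P(author N) ≈ 0.0695, P(author K) ≈ 0.6023
After 'present': normaliser = 0.85·0.3282 + 0.3·0.0695 + 0.65·0.6023; P(author J) ≈ 0.4035, P(author N) ≈ 0.0302, P(author K) ≈ 0.5663

0.0302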